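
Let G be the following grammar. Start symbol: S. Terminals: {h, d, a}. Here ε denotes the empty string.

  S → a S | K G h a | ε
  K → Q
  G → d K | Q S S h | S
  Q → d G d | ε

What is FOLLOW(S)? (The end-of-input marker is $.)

FIRST(Q): from Q→d G d we get {d}; from Q→ε we get {ε}. So FIRST(Q) = {ε, d}.
FIRST(K): from K→Q we get {ε, d}. So FIRST(K) = {ε, d}.
FIRST(S): from S→a S we get {a}; from S→K G h a we get {a, d, h}; from S→ε we get {ε}. So FIRST(S) = {ε, a, d, h}.
FIRST(G): from G→d K we get {d}; from G→Q S S h we get {a, d, h}; from G→S we get {ε, a, d, h}. So FIRST(G) = {ε, a, d, h}.
FOLLOW(S) includes $ since S is the start symbol.
FOLLOW(G): in S→K G h a, G is followed by h a with FIRST {h}; in Q→d G d, G is followed by d with FIRST {d}. Thus FOLLOW(G) = {d, h}.
FOLLOW(S): in S→a S, the suffix after S is empty (adds nothing new); in G→Q S S h (occurrence 1), S is followed by S h with FIRST {a, d, h}; in G→Q S S h (occurrence 2), S is followed by h with FIRST {h}; in G→S, the suffix after S is empty, so FOLLOW(S) ⊇ FOLLOW(G) = {d, h}. Thus FOLLOW(S) = {$, a, d, h}.
FOLLOW(K): in S→K G h a, K is followed by G h a with FIRST {a, d, h}; in G→d K, the suffix after K is empty, so FOLLOW(K) ⊇ FOLLOW(G) = {d, h}. Thus FOLLOW(K) = {a, d, h}.
FOLLOW(Q): in K→Q, the suffix after Q is empty, so FOLLOW(Q) ⊇ FOLLOW(K) = {a, d, h}; in G→Q S S h, Q is followed by S S h with FIRST {a, d, h}. Thus FOLLOW(Q) = {a, d, h}.

{$, a, d, h}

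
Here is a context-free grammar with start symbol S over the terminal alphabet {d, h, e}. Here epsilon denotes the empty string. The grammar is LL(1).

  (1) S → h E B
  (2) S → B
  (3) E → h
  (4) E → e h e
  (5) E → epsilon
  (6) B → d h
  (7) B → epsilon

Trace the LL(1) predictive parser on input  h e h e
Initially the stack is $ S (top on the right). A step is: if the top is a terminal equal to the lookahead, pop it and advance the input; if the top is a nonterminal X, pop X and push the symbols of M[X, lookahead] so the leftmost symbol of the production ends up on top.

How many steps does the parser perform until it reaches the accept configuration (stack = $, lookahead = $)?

7

     Stack      Input      Action
  1  $ S        h e h e $  expand S → h E B
  2  $ B E h    h e h e $  match h
  3  $ B E      e h e $    expand E → e h e
  4  $ B e h e  e h e $    match e
  5  $ B e h    h e $      match h
  6  $ B e      e $        match e
  7  $ B        $          expand B → epsilon
Accept reached after 7 steps.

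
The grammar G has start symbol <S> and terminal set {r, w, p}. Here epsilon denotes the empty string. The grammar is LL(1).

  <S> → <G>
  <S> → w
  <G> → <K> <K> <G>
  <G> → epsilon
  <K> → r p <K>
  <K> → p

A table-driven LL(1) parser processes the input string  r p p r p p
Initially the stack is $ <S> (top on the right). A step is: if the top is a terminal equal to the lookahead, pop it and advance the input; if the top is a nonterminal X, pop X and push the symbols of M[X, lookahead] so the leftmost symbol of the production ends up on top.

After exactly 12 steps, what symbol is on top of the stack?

<G>

step 1: stack=$ <S>  input=r p p r p p $  — expand <S> → <G>
step 2: stack=$ <G>  input=r p p r p p $  — expand <G> → <K> <K> <G>
step 3: stack=$ <G> <K> <K>  input=r p p r p p $  — expand <K> → r p <K>
step 4: stack=$ <G> <K> <K> p r  input=r p p r p p $  — match r
step 5: stack=$ <G> <K> <K> p  input=p p r p p $  — match p
step 6: stack=$ <G> <K> <K>  input=p r p p $  — expand <K> → p
step 7: stack=$ <G> <K> p  input=p r p p $  — match p
step 8: stack=$ <G> <K>  input=r p p $  — expand <K> → r p <K>
step 9: stack=$ <G> <K> p r  input=r p p $  — match r
step 10: stack=$ <G> <K> p  input=p p $  — match p
step 11: stack=$ <G> <K>  input=p $  — expand <K> → p
step 12: stack=$ <G> p  input=p $  — match p
Stack after step 12: $ <G> (top = <G>).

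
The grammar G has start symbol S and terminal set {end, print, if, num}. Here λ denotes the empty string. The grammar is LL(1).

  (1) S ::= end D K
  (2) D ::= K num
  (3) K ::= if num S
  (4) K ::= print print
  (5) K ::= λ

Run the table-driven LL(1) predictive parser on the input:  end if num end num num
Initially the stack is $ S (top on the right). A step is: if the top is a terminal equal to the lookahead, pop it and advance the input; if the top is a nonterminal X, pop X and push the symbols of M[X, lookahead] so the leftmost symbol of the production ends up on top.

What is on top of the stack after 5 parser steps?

     Stack             Input                     Action
  1  $ S               end if num end num num $  expand S ::= end D K
  2  $ K D end         end if num end num num $  match end
  3  $ K D             if num end num num $      expand D ::= K num
  4  $ K num K         if num end num num $      expand K ::= if num S
  5  $ K num S num if  if num end num num $      match if
Stack after step 5: $ K num S num (top = num).

num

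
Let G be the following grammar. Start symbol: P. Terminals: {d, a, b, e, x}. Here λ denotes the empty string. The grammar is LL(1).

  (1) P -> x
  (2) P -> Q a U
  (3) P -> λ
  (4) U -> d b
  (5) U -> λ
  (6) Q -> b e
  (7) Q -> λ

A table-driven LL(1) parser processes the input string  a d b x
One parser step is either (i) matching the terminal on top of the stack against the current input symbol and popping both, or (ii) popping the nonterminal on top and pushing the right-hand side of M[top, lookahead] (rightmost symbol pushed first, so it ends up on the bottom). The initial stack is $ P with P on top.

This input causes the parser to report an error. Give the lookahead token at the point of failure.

step 1: stack=$ P  input=a d b x $  — expand P -> Q a U
step 2: stack=$ U a Q  input=a d b x $  — expand Q -> λ
step 3: stack=$ U a  input=a d b x $  — match a
step 4: stack=$ U  input=d b x $  — expand U -> d b
step 5: stack=$ b d  input=d b x $  — match d
step 6: stack=$ b  input=b x $  — match b
step 7: stack=$  input=x $  — error: stack empty but input remains

x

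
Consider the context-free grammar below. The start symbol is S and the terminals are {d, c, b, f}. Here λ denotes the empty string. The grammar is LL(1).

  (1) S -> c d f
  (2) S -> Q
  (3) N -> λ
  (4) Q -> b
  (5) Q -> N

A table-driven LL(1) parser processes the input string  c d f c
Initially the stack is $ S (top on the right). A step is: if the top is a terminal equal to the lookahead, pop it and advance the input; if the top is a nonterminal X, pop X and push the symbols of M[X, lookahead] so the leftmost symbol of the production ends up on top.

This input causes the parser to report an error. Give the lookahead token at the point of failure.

step 1: stack=$ S  input=c d f c $  — expand S -> c d f
step 2: stack=$ f d c  input=c d f c $  — match c
step 3: stack=$ f d  input=d f c $  — match d
step 4: stack=$ f  input=f c $  — match f
step 5: stack=$  input=c $  — error: stack empty but input remains

c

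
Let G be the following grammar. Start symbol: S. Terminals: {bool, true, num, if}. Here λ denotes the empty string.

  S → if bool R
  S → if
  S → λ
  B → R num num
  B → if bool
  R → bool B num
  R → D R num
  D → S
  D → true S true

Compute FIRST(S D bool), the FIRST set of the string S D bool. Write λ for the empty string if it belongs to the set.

FIRST(S) = {λ, if}
FIRST(D) = {λ, if, true}  (via S)
FIRST(R) = {bool, if, true}  (via D R num)
FIRST(B) = {bool, if, true}  (via R num num)
FIRST(S D bool): take FIRST of each symbol in turn, carrying on past any symbol whose FIRST contains λ; result {bool, if, true}.

{bool, if, true}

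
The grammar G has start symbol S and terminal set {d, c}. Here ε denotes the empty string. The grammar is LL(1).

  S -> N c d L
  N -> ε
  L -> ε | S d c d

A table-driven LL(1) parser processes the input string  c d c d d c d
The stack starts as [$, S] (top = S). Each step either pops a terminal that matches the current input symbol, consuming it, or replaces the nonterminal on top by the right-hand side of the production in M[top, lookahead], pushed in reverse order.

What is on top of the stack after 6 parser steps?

     Stack      Input            Action
  1  $ S        c d c d d c d $  expand S -> N c d L
  2  $ L d c N  c d c d d c d $  expand N -> ε
  3  $ L d c    c d c d d c d $  match c
  4  $ L d      d c d d c d $    match d
  5  $ L        c d d c d $      expand L -> S d c d
  6  $ d c d S  c d d c d $      expand S -> N c d L
Stack after step 6: $ d c d L d c N (top = N).

N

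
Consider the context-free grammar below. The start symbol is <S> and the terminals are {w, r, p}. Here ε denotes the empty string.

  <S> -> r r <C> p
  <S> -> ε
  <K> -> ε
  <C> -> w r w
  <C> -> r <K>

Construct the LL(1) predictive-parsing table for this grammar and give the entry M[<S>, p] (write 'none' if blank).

none

FIRST(<S>) = {ε, r}
FIRST(<K>) = {ε}
FIRST(<C>) = {r, w}
FOLLOW(<S>) includes $ since <S> is the start symbol.
FOLLOW(<S>): <S> appears on no right-hand side. Thus FOLLOW(<S>) = {$}.
For <S> -> r r <C> p: FIRST(r r <C> p) = {r}, so it goes in M[<S>, t] for t ∈ {r}.
For <S> -> ε: FIRST(ε) = {ε}, so it goes in M[<S>, t] for t ∈ {}; since ε ∈ FIRST, also for every t ∈ FOLLOW(<S>) = {$}.
None of these place a production in M[<S>, p].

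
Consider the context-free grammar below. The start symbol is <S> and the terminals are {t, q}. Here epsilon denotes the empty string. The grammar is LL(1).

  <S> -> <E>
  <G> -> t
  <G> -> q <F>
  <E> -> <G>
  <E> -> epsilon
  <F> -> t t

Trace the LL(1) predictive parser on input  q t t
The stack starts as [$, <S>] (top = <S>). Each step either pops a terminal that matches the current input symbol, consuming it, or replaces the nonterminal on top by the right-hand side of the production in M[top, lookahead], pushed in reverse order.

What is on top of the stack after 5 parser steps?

     Stack    Input    Action
  1  $ <S>    q t t $  expand <S> -> <E>
  2  $ <E>    q t t $  expand <E> -> <G>
  3  $ <G>    q t t $  expand <G> -> q <F>
  4  $ <F> q  q t t $  match q
  5  $ <F>    t t $    expand <F> -> t t
Stack after step 5: $ t t (top = t).

t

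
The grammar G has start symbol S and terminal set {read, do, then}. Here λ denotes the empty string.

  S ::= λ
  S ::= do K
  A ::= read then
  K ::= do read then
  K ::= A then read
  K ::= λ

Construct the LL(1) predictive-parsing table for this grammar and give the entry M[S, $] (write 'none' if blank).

S ::= λ

FIRST(S): from S::=λ we get {λ}; from S::=do K we get {do}. So FIRST(S) = {λ, do}.
FIRST(A): from A::=read then we get {read}. So FIRST(A) = {read}.
FIRST(K): from K::=do read then we get {do}; from K::=A then read we get {read}; from K::=λ we get {λ}. So FIRST(K) = {λ, do, read}.
FOLLOW(S) includes $ since S is the start symbol.
FOLLOW(S): S appears on no right-hand side. Thus FOLLOW(S) = {$}.
For S ::= λ: FIRST(λ) = {λ}, so it goes in M[S, t] for t ∈ {}; since λ ∈ FIRST, also for every t ∈ FOLLOW(S) = {$}.
For S ::= do K: FIRST(do K) = {do}, so it goes in M[S, t] for t ∈ {do}.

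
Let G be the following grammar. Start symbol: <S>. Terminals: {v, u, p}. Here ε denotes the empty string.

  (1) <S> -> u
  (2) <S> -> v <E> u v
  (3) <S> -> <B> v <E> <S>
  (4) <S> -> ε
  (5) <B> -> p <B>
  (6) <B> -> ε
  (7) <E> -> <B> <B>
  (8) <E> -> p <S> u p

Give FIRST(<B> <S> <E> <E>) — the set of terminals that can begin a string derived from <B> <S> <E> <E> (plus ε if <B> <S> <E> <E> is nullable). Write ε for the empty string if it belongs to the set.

{ε, p, u, v}

FIRST(<B>): from <B>->p <B> we get {p}; from <B>->ε we get {ε}. So FIRST(<B>) = {ε, p}.
FIRST(<S>): from <S>->u we get {u}; from <S>->v <E> u v we get {v}; from <S>-><B> v <E> <S> we get {p, v}; from <S>->ε we get {ε}. So FIRST(<S>) = {ε, p, u, v}.
FIRST(<E>): from <E>-><B> <B> we get {ε, p}; from <E>->p <S> u p we get {p}. So FIRST(<E>) = {ε, p}.
FIRST(<B> <S> <E> <E>): take FIRST of each symbol in turn, carrying on past any symbol whose FIRST contains ε; result {ε, p, u, v}.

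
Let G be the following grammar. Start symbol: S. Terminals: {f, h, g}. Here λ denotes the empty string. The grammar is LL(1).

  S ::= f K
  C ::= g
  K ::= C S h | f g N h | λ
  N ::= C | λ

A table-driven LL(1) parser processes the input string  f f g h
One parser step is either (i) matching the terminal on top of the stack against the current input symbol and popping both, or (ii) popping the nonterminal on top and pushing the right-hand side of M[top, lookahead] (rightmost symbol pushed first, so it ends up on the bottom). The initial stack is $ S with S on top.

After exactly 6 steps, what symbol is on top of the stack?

     Stack      Input      Action
  1  $ S        f f g h $  expand S ::= f K
  2  $ K f      f f g h $  match f
  3  $ K        f g h $    expand K ::= f g N h
  4  $ h N g f  f g h $    match f
  5  $ h N g    g h $      match g
  6  $ h N      h $        expand N ::= λ
Stack after step 6: $ h (top = h).

h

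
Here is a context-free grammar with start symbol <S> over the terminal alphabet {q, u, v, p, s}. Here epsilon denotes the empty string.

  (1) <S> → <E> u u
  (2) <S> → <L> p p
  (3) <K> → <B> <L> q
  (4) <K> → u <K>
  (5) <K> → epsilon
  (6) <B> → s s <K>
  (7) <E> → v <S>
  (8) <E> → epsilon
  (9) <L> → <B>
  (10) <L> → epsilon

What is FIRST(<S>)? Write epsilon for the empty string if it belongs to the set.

{p, s, u, v}

FIRST(<B>) = {s}
FIRST(<E>) = {epsilon, v}
FIRST(<K>) = {epsilon, s, u}  (via <B> <L> q)
FIRST(<L>) = {epsilon, s}  (via <B>)
FIRST(<S>) = {p, s, u, v}  (via <E> u u, <L> p p)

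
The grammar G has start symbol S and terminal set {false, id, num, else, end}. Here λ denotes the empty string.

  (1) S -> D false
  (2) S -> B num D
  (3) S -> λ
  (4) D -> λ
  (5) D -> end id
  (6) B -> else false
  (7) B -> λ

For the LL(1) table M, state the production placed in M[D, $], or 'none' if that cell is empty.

D -> λ

FIRST(D): from D->λ we get {λ}; from D->end id we get {end}. So FIRST(D) = {λ, end}.
FIRST(B): from B->else false we get {else}; from B->λ we get {λ}. So FIRST(B) = {λ, else}.
FIRST(S): from S->D false we get {end, false}; from S->B num D we get {else, num}; from S->λ we get {λ}. So FIRST(S) = {λ, else, end, false, num}.
FOLLOW(S) includes $ since S is the start symbol.
FOLLOW(S): S appears on no right-hand side. Thus FOLLOW(S) = {$}.
FOLLOW(D): in S->D false, D is followed by false with FIRST {false}; in S->B num D, the suffix after D is empty, so FOLLOW(D) ⊇ FOLLOW(S) = {$}. Thus FOLLOW(D) = {$, false}.
For D -> λ: FIRST(λ) = {λ}, so it goes in M[D, t] for t ∈ {}; since λ ∈ FIRST, also for every t ∈ FOLLOW(D) = {$, false}.
For D -> end id: FIRST(end id) = {end}, so it goes in M[D, t] for t ∈ {end}.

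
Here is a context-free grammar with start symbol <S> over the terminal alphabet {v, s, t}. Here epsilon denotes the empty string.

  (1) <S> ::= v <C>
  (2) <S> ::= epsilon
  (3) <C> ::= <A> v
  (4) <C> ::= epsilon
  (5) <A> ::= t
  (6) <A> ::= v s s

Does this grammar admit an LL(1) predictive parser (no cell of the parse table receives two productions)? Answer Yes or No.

Yes

FIRST(<S>) = {epsilon, v}
FIRST(<C>) = {epsilon, t, v}
FIRST(<A>) = {t, v}
FOLLOW(<S>) = {$}
FOLLOW(<C>) = {$}
FOLLOW(<A>) = {v}
Each cell of M receives at most one production.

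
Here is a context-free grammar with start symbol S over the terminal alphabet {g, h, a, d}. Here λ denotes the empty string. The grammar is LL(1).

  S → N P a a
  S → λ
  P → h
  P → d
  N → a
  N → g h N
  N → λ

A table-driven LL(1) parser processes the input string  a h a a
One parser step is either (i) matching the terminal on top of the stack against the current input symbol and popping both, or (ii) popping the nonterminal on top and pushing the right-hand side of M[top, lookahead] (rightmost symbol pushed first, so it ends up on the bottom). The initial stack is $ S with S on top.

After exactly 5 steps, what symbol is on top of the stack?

step 1: stack=$ S  input=a h a a $  — expand S → N P a a
step 2: stack=$ a a P N  input=a h a a $  — expand N → a
step 3: stack=$ a a P a  input=a h a a $  — match a
step 4: stack=$ a a P  input=h a a $  — expand P → h
step 5: stack=$ a a h  input=h a a $  — match h
Stack after step 5: $ a a (top = a).

a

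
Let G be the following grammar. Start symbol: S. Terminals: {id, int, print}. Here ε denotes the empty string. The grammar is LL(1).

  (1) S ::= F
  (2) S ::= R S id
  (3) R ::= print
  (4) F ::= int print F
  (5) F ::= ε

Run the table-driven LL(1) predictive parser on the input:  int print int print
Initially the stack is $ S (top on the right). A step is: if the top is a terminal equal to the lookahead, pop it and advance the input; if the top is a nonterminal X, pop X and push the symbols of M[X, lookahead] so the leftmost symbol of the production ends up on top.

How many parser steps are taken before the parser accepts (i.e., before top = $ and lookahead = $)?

step 1: stack=$ S  input=int print int print $  — expand S ::= F
step 2: stack=$ F  input=int print int print $  — expand F ::= int print F
step 3: stack=$ F print int  input=int print int print $  — match int
step 4: stack=$ F print  input=print int print $  — match print
step 5: stack=$ F  input=int print $  — expand F ::= int print F
step 6: stack=$ F print int  input=int print $  — match int
step 7: stack=$ F print  input=print $  — match print
step 8: stack=$ F  input=$  — expand F ::= ε
Accept reached after 8 steps.

8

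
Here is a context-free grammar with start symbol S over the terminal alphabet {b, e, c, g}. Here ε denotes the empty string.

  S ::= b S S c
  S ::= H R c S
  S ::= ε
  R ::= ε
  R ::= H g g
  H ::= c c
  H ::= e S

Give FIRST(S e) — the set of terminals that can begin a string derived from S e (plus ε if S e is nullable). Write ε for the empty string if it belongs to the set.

FIRST(H) = {c, e}
FIRST(S) = {ε, b, c, e}  (via H R c S)
FIRST(R) = {ε, c, e}  (via H g g)
FIRST(S e): take FIRST of each symbol in turn, carrying on past any symbol whose FIRST contains ε; result {b, c, e}.

{b, c, e}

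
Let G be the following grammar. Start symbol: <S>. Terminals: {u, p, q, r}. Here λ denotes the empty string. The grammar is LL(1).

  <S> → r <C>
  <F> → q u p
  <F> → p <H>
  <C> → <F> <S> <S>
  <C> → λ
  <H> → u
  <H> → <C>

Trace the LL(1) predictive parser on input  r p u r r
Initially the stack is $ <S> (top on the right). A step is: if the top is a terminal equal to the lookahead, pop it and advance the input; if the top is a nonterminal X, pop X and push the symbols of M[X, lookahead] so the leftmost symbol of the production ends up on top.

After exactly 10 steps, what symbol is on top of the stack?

step 1: stack=$ <S>  input=r p u r r $  — expand <S> → r <C>
step 2: stack=$ <C> r  input=r p u r r $  — match r
step 3: stack=$ <C>  input=p u r r $  — expand <C> → <F> <S> <S>
step 4: stack=$ <S> <S> <F>  input=p u r r $  — expand <F> → p <H>
step 5: stack=$ <S> <S> <H> p  input=p u r r $  — match p
step 6: stack=$ <S> <S> <H>  input=u r r $  — expand <H> → u
step 7: stack=$ <S> <S> u  input=u r r $  — match u
step 8: stack=$ <S> <S>  input=r r $  — expand <S> → r <C>
step 9: stack=$ <S> <C> r  input=r r $  — match r
step 10: stack=$ <S> <C>  input=r $  — expand <C> → λ
Stack after step 10: $ <S> (top = <S>).

<S>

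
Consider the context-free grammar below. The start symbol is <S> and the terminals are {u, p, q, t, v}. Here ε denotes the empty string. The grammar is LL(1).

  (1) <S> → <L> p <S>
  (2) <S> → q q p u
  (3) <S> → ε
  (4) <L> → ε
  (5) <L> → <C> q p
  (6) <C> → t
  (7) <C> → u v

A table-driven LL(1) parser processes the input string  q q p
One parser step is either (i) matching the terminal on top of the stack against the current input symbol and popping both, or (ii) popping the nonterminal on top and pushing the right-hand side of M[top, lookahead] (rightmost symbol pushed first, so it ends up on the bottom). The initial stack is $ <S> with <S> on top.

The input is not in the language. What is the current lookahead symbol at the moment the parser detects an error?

$

     Stack      Input    Action
  1  $ <S>      q q p $  expand <S> → q q p u
  2  $ u p q q  q q p $  match q
  3  $ u p q    q p $    match q
  4  $ u p      p $      match p
  5  $ u        $        error: top is terminal u but lookahead is $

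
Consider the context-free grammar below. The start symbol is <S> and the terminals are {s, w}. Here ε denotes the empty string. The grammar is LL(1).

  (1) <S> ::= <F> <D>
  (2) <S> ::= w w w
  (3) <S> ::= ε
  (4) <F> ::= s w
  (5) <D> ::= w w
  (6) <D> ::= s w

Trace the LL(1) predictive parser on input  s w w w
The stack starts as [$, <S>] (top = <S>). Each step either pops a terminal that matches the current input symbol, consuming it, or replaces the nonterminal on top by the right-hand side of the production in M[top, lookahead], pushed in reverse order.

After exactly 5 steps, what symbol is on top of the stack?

w

     Stack      Input      Action
  1  $ <S>      s w w w $  expand <S> ::= <F> <D>
  2  $ <D> <F>  s w w w $  expand <F> ::= s w
  3  $ <D> w s  s w w w $  match s
  4  $ <D> w    w w w $    match w
  5  $ <D>      w w $      expand <D> ::= w w
Stack after step 5: $ w w (top = w).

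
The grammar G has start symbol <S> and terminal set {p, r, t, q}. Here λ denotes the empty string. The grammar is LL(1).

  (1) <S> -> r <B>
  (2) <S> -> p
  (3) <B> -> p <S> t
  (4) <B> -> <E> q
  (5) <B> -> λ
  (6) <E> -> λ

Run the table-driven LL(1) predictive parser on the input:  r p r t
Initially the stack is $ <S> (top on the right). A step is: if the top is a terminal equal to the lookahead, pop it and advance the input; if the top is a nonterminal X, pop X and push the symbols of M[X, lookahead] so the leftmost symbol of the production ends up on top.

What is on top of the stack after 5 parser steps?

step 1: stack=$ <S>  input=r p r t $  — expand <S> -> r <B>
step 2: stack=$ <B> r  input=r p r t $  — match r
step 3: stack=$ <B>  input=p r t $  — expand <B> -> p <S> t
step 4: stack=$ t <S> p  input=p r t $  — match p
step 5: stack=$ t <S>  input=r t $  — expand <S> -> r <B>
Stack after step 5: $ t <B> r (top = r).

r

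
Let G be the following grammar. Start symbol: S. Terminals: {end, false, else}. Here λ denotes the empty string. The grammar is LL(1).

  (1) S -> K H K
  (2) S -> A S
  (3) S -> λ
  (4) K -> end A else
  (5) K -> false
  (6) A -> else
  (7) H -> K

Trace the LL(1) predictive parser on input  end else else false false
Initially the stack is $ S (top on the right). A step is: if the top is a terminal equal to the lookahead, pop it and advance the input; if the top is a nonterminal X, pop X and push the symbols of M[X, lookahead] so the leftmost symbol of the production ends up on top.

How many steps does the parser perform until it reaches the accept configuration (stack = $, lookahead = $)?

11

step 1: stack=$ S  input=end else else false false $  — expand S -> K H K
step 2: stack=$ K H K  input=end else else false false $  — expand K -> end A else
step 3: stack=$ K H else A end  input=end else else false false $  — match end
step 4: stack=$ K H else A  input=else else false false $  — expand A -> else
step 5: stack=$ K H else else  input=else else false false $  — match else
step 6: stack=$ K H else  input=else false false $  — match else
step 7: stack=$ K H  input=false false $  — expand H -> K
step 8: stack=$ K K  input=false false $  — expand K -> false
step 9: stack=$ K false  input=false false $  — match false
step 10: stack=$ K  input=false $  — expand K -> false
step 11: stack=$ false  input=false $  — match false
Accept reached after 11 steps.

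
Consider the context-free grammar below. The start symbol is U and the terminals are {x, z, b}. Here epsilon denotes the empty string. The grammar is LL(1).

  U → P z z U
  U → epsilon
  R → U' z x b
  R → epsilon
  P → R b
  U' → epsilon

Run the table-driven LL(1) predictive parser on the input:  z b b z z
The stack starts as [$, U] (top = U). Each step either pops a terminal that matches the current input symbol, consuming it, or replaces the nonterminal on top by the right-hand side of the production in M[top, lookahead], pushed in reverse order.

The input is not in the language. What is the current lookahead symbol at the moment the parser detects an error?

b

step 1: stack=$ U  input=z b b z z $  — expand U → P z z U
step 2: stack=$ U z z P  input=z b b z z $  — expand P → R b
step 3: stack=$ U z z b R  input=z b b z z $  — expand R → U' z x b
step 4: stack=$ U z z b b x z U'  input=z b b z z $  — expand U' → epsilon
step 5: stack=$ U z z b b x z  input=z b b z z $  — match z
step 6: stack=$ U z z b b x  input=b b z z $  — error: top is terminal x but lookahead is b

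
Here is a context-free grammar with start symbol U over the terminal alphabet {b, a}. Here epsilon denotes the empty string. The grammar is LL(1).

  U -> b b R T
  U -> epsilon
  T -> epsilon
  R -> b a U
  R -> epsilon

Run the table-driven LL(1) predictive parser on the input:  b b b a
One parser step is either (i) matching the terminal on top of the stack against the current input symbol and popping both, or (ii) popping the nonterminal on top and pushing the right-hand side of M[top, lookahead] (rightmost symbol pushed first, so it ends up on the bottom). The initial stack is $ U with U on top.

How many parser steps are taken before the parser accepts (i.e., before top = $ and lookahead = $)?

     Stack      Input      Action
  1  $ U        b b b a $  expand U -> b b R T
  2  $ T R b b  b b b a $  match b
  3  $ T R b    b b a $    match b
  4  $ T R      b a $      expand R -> b a U
  5  $ T U a b  b a $      match b
  6  $ T U a    a $        match a
  7  $ T U      $          expand U -> epsilon
  8  $ T        $          expand T -> epsilon
Accept reached after 8 steps.

8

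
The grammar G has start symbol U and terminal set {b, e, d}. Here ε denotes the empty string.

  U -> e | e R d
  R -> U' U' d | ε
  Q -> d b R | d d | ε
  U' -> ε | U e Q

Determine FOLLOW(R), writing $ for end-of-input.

{d, e}

FIRST(U): from U->e we get {e}; from U->e R d we get {e}. So FIRST(U) = {e}.
FIRST(Q): from Q->d b R we get {d}; from Q->d d we get {d}; from Q->ε we get {ε}. So FIRST(Q) = {ε, d}.
FIRST(U'): from U'->ε we get {ε}; from U'->U e Q we get {e}. So FIRST(U') = {ε, e}.
FIRST(R): from R->U' U' d we get {d, e}; from R->ε we get {ε}. So FIRST(R) = {ε, d, e}.
FOLLOW(U) includes $ since U is the start symbol.
FOLLOW(U): in U'->U e Q, U is followed by e Q with FIRST {e}. Thus FOLLOW(U) = {$, e}.
FOLLOW(U'): in R->U' U' d (occurrence 1), U' is followed by U' d with FIRST {d, e}; in R->U' U' d (occurrence 2), U' is followed by d with FIRST {d}. Thus FOLLOW(U') = {d, e}.
FOLLOW(Q): in U'->U e Q, the suffix after Q is empty, so FOLLOW(Q) ⊇ FOLLOW(U') = {d, e}. Thus FOLLOW(Q) = {d, e}.
FOLLOW(R): in U->e R d, R is followed by d with FIRST {d}; in Q->d b R, the suffix after R is empty, so FOLLOW(R) ⊇ FOLLOW(Q) = {d, e}. Thus FOLLOW(R) = {d, e}.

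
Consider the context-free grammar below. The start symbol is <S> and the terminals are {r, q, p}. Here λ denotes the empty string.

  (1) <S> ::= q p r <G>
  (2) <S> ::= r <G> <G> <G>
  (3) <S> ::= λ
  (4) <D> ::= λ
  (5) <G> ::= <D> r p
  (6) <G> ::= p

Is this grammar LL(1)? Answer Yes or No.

FIRST(<S>) = {λ, q, r}
FIRST(<D>) = {λ}
FIRST(<G>) = {p, r}
FOLLOW(<S>) = {$}
FOLLOW(<D>) = {r}
FOLLOW(<G>) = {$, p, r}
Each cell of M receives at most one production.

Yes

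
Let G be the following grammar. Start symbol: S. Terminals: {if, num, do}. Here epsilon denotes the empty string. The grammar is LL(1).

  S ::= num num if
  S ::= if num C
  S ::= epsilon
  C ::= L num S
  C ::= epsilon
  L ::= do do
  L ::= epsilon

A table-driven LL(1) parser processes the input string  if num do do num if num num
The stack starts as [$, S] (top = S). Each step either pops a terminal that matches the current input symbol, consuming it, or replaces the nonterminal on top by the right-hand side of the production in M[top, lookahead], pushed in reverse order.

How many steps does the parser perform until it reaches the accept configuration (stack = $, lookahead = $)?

step 1: stack=$ S  input=if num do do num if num num $  — expand S ::= if num C
step 2: stack=$ C num if  input=if num do do num if num num $  — match if
step 3: stack=$ C num  input=num do do num if num num $  — match num
step 4: stack=$ C  input=do do num if num num $  — expand C ::= L num S
step 5: stack=$ S num L  input=do do num if num num $  — expand L ::= do do
step 6: stack=$ S num do do  input=do do num if num num $  — match do
step 7: stack=$ S num do  input=do num if num num $  — match do
step 8: stack=$ S num  input=num if num num $  — match num
step 9: stack=$ S  input=if num num $  — expand S ::= if num C
step 10: stack=$ C num if  input=if num num $  — match if
step 11: stack=$ C num  input=num num $  — match num
step 12: stack=$ C  input=num $  — expand C ::= L num S
step 13: stack=$ S num L  input=num $  — expand L ::= epsilon
step 14: stack=$ S num  input=num $  — match num
step 15: stack=$ S  input=$  — expand S ::= epsilon
Accept reached after 15 steps.

15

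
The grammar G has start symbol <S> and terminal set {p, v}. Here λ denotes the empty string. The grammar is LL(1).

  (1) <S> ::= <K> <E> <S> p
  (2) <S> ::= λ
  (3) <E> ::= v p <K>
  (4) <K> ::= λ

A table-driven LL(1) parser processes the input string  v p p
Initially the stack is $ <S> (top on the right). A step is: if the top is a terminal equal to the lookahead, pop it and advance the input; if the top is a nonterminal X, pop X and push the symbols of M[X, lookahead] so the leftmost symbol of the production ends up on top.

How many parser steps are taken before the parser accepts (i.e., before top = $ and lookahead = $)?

8

     Stack            Input    Action
  1  $ <S>            v p p $  expand <S> ::= <K> <E> <S> p
  2  $ p <S> <E> <K>  v p p $  expand <K> ::= λ
  3  $ p <S> <E>      v p p $  expand <E> ::= v p <K>
  4  $ p <S> <K> p v  v p p $  match v
  5  $ p <S> <K> p    p p $    match p
  6  $ p <S> <K>      p $      expand <K> ::= λ
  7  $ p <S>          p $      expand <S> ::= λ
  8  $ p              p $      match p
Accept reached after 8 steps.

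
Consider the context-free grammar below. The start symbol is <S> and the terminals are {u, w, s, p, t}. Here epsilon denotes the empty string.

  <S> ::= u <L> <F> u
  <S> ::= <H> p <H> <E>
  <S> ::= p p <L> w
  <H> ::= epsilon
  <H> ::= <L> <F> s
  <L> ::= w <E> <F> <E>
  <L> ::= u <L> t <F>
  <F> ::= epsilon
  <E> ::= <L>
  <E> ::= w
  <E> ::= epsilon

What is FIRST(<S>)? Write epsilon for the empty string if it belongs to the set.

{p, u, w}

FIRST(<L>): from <L>::=w <E> <F> <E> we get {w}; from <L>::=u <L> t <F> we get {u}. So FIRST(<L>) = {u, w}.
FIRST(<F>): from <F>::=epsilon we get {epsilon}. So FIRST(<F>) = {epsilon}.
FIRST(<H>): from <H>::=epsilon we get {epsilon}; from <H>::=<L> <F> s we get {u, w}. So FIRST(<H>) = {epsilon, u, w}.
FIRST(<E>): from <E>::=<L> we get {u, w}; from <E>::=w we get {w}; from <E>::=epsilon we get {epsilon}. So FIRST(<E>) = {epsilon, u, w}.
FIRST(<S>): from <S>::=u <L> <F> u we get {u}; from <S>::=<H> p <H> <E> we get {p, u, w}; from <S>::=p p <L> w we get {p}. So FIRST(<S>) = {p, u, w}.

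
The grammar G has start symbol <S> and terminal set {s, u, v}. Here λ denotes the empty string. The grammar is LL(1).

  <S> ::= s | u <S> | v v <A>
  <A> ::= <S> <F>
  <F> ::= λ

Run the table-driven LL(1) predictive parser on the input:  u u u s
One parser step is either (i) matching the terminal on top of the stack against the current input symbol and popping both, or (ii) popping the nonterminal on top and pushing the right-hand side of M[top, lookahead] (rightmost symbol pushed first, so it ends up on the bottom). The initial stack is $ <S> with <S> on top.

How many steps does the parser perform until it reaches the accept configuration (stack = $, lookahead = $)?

8

     Stack    Input      Action
  1  $ <S>    u u u s $  expand <S> ::= u <S>
  2  $ <S> u  u u u s $  match u
  3  $ <S>    u u s $    expand <S> ::= u <S>
  4  $ <S> u  u u s $    match u
  5  $ <S>    u s $      expand <S> ::= u <S>
  6  $ <S> u  u s $      match u
  7  $ <S>    s $        expand <S> ::= s
  8  $ s      s $        match s
Accept reached after 8 steps.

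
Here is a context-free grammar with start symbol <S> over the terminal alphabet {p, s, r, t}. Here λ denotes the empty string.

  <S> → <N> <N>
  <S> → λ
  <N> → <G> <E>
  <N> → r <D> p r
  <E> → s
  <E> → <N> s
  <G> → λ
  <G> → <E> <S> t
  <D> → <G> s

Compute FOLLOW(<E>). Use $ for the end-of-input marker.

{$, r, s, t}

FIRST(<S>) = {λ, r, s}  (via <N> <N>)
FIRST(<N>) = {r, s}  (via <G> <E>)
FIRST(<E>) = {r, s}  (via <N> s)
FIRST(<G>) = {λ, r, s}  (via <E> <S> t)
FIRST(<D>) = {r, s}  (via <G> s)
FOLLOW(<S>) includes $ since <S> is the start symbol.
FOLLOW(<S>): in <G>→<E> <S> t, <S> is followed by t with FIRST {t}. Thus FOLLOW(<S>) = {$, t}.
FOLLOW(<N>): in <S>→<N> <N> (occurrence 1), <N> is followed by <N> with FIRST {r, s}; in <S>→<N> <N> (occurrence 2), the suffix after <N> is empty, so FOLLOW(<N>) ⊇ FOLLOW(<S>) = {$, t}; in <E>→<N> s, <N> is followed by s with FIRST {s}. Thus FOLLOW(<N>) = {$, r, s, t}.
FOLLOW(<E>): in <N>→<G> <E>, the suffix after <E> is empty, so FOLLOW(<E>) ⊇ FOLLOW(<N>) = {$, r, s, t}; in <G>→<E> <S> t, <E> is followed by <S> t with FIRST {r, s, t}. Thus FOLLOW(<E>) = {$, r, s, t}.
FOLLOW(<G>): in <N>→<G> <E>, <G> is followed by <E> with FIRST {r, s}; in <D>→<G> s, <G> is followed by s with FIRST {s}. Thus FOLLOW(<G>) = {r, s}.
FOLLOW(<D>): in <N>→r <D> p r, <D> is followed by p r with FIRST {p}. Thus FOLLOW(<D>) = {p}.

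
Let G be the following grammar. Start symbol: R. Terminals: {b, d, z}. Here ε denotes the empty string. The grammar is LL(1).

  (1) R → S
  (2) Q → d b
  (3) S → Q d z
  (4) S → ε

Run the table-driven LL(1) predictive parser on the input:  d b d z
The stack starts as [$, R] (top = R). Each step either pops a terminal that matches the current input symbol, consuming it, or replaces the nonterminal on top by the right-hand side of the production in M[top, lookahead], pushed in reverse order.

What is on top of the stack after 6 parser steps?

step 1: stack=$ R  input=d b d z $  — expand R → S
step 2: stack=$ S  input=d b d z $  — expand S → Q d z
step 3: stack=$ z d Q  input=d b d z $  — expand Q → d b
step 4: stack=$ z d b d  input=d b d z $  — match d
step 5: stack=$ z d b  input=b d z $  — match b
step 6: stack=$ z d  input=d z $  — match d
Stack after step 6: $ z (top = z).

z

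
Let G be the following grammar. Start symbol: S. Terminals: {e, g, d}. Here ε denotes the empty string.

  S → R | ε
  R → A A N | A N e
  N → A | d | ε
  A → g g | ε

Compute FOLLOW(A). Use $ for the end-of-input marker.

{$, d, e, g}

FIRST(A) = {ε, g}
FIRST(N) = {ε, d, g}  (via A)
FIRST(R) = {ε, d, e, g}  (via A A N, A N e)
FIRST(S) = {ε, d, e, g}  (via R)
FOLLOW(S) includes $ since S is the start symbol.
FOLLOW(S): S appears on no right-hand side. Thus FOLLOW(S) = {$}.
FOLLOW(R): in S→R, the suffix after R is empty, so FOLLOW(R) ⊇ FOLLOW(S) = {$}. Thus FOLLOW(R) = {$}.
FOLLOW(N): in R→A A N, the suffix after N is empty, so FOLLOW(N) ⊇ FOLLOW(R) = {$}; in R→A N e, N is followed by e with FIRST {e}. Thus FOLLOW(N) = {$, e}.
FOLLOW(A): in R→A A N (occurrence 1), A is followed by A N with FIRST {ε, d, g}; in R→A A N (occurrence 1), the suffix after A is nullable, so FOLLOW(A) ⊇ FOLLOW(R) = {$}; in R→A A N (occurrence 2), A is followed by N with FIRST {ε, d, g}; in R→A A N (occurrence 2), the suffix after A is nullable, so FOLLOW(A) ⊇ FOLLOW(R) = {$}; in R→A N e, A is followed by N e with FIRST {d, e, g}; in N→A, the suffix after A is empty, so FOLLOW(A) ⊇ FOLLOW(N) = {$, e}. Thus FOLLOW(A) = {$, d, e, g}.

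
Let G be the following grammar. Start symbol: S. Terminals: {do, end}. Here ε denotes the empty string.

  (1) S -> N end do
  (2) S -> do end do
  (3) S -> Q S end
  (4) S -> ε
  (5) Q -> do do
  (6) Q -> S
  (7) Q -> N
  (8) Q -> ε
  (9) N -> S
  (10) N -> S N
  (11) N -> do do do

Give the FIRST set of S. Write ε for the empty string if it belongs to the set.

{ε, do, end}

FIRST(S): from S->N end do we get {do, end}; from S->do end do we get {do}; from S->Q S end we get {do, end}; from S->ε we get {ε}. So FIRST(S) = {ε, do, end}.
FIRST(N): from N->S we get {ε, do, end}; from N->S N we get {ε, do, end}; from N->do do do we get {do}. So FIRST(N) = {ε, do, end}.
FIRST(Q): from Q->do do we get {do}; from Q->S we get {ε, do, end}; from Q->N we get {ε, do, end}; from Q->ε we get {ε}. So FIRST(Q) = {ε, do, end}.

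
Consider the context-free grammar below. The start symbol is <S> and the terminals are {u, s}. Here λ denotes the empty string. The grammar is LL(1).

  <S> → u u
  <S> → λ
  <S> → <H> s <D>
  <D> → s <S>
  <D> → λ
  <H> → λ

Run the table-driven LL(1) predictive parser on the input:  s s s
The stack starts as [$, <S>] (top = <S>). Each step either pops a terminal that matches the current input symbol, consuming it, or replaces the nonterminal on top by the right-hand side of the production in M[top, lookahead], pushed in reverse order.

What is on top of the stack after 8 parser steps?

     Stack        Input    Action
  1  $ <S>        s s s $  expand <S> → <H> s <D>
  2  $ <D> s <H>  s s s $  expand <H> → λ
  3  $ <D> s      s s s $  match s
  4  $ <D>        s s $    expand <D> → s <S>
  5  $ <S> s      s s $    match s
  6  $ <S>        s $      expand <S> → <H> s <D>
  7  $ <D> s <H>  s $      expand <H> → λ
  8  $ <D> s      s $      match s
Stack after step 8: $ <D> (top = <D>).

<D>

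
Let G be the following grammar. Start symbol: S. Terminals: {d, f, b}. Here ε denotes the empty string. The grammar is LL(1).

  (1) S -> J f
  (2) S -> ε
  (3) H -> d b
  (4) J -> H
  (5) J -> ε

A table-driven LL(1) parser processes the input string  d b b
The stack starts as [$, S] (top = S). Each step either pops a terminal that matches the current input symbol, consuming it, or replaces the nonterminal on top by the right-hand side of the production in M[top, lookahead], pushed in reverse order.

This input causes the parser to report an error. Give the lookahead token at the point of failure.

b

step 1: stack=$ S  input=d b b $  — expand S -> J f
step 2: stack=$ f J  input=d b b $  — expand J -> H
step 3: stack=$ f H  input=d b b $  — expand H -> d b
step 4: stack=$ f b d  input=d b b $  — match d
step 5: stack=$ f b  input=b b $  — match b
step 6: stack=$ f  input=b $  — error: top is terminal f but lookahead is b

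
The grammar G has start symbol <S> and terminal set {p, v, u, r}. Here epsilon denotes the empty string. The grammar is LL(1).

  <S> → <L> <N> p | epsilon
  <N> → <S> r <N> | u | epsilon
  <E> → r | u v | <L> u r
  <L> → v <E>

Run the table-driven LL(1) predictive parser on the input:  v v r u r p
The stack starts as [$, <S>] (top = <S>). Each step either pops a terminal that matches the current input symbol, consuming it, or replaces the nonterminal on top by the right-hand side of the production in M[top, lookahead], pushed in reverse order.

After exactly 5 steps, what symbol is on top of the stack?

step 1: stack=$ <S>  input=v v r u r p $  — expand <S> → <L> <N> p
step 2: stack=$ p <N> <L>  input=v v r u r p $  — expand <L> → v <E>
step 3: stack=$ p <N> <E> v  input=v v r u r p $  — match v
step 4: stack=$ p <N> <E>  input=v r u r p $  — expand <E> → <L> u r
step 5: stack=$ p <N> r u <L>  input=v r u r p $  — expand <L> → v <E>
Stack after step 5: $ p <N> r u <E> v (top = v).

v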